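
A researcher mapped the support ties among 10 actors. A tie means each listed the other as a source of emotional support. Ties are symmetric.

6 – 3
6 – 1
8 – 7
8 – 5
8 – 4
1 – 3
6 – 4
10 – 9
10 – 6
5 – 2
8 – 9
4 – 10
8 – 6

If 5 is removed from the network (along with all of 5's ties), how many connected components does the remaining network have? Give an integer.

2

Without 5, the remaining ties split the others into: {1, 3, 4, 6, 7, 8, 9, 10}; {2}.
That's 2 separate components.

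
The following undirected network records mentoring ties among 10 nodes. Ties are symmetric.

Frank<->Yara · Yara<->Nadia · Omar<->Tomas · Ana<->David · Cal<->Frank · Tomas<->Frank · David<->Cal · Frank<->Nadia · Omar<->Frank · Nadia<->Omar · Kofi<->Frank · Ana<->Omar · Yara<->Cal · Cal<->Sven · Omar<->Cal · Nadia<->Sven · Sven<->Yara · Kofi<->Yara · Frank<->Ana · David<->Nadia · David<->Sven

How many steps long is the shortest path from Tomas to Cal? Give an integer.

One shortest route is Tomas – Omar – Cal, which uses 2 edges, and Tomas and Cal are not directly tied, so nothing shorter exists. So d(Tomas,Cal) = 2.

2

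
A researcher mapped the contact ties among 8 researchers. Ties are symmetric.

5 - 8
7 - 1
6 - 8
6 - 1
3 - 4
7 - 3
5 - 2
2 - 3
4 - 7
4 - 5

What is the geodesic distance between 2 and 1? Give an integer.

3

One shortest route is 2 – 3 – 7 – 1, which uses 3 edges, and at distance 2 from 2 we only reach {4, 7, 8}, which does not include 1. So d(2,1) = 3.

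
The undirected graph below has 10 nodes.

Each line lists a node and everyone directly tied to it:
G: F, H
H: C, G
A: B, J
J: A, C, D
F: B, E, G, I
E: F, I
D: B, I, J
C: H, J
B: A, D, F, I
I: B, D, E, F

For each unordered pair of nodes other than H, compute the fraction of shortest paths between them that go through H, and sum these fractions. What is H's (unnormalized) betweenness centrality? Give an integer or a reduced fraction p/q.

Pairs whose geodesics pass through H — E–C: 1/2; F–C: 1; G–C: 1; G–J: 1.
All other pairs contribute 0.
Summing the contributions gives betweenness(H) = 7/2.

7/2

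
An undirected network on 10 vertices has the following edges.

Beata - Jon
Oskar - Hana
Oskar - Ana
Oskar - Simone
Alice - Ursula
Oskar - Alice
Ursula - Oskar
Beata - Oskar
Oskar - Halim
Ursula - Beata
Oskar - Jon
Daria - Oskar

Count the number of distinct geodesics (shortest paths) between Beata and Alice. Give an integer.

The shortest distance is 2. The length-2 paths are: Beata–Oskar–Alice; Beata–Ursula–Alice.
That gives 2 distinct shortest paths.

2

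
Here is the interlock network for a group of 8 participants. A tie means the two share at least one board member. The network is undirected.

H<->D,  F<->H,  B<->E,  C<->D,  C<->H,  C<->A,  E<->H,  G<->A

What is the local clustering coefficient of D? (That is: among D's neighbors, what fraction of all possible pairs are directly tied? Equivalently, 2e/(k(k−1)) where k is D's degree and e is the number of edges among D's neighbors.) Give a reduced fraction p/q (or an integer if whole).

1

D's neighbors: C and H (k = 2).
Possible neighbor pairs: C(2,2) = 1. Edges among them: C–H → e = 1.
Clustering(D) = 1/1.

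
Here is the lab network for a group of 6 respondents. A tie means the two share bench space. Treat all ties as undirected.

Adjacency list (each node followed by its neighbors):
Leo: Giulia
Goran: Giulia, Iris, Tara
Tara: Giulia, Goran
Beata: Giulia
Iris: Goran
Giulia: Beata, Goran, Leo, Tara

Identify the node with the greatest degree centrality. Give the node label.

Degrees — Beata:1, Giulia:4, Goran:3, Iris:1, Leo:1, Tara:2.
The maximum is 4, attained only by Giulia.

Giulia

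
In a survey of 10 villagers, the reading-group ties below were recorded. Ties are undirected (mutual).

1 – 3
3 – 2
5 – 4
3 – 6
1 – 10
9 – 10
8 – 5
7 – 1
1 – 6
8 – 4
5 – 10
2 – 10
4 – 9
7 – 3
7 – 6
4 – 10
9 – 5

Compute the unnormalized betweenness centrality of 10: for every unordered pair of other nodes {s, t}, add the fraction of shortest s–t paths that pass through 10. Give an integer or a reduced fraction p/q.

Pairs whose geodesics pass through 10 — 3–4: 2/2; 3–5: 2/2; 3–9: 2/2; 3–8: 4/4; 7–4: 1; 7–5: 1; 7–9: 1; 7–8: 2/2; 6–4: 1; 6–5: 1; 6–9: 1; 6–8: 2/2; 2–1: 1/2; 2–4: 1 … (+7 more pairs).
All other pairs contribute 0.
Summing the contributions gives betweenness(10) = 41/2.

41/2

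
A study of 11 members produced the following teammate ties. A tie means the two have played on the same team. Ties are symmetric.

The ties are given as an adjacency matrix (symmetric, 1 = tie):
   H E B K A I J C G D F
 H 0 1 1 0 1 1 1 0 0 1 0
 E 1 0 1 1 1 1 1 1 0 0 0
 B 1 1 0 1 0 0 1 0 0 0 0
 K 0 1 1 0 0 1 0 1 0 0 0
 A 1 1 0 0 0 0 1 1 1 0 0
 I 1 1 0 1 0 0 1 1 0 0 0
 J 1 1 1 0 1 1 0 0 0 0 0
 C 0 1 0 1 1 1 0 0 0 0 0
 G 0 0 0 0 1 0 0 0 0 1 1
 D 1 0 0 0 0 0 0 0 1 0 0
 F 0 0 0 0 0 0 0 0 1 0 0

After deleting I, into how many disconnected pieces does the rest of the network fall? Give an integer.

I's neighbors (C, E, H, J, and K) remain reachable from one another through other ties, so the rest of the network stays in one piece.

1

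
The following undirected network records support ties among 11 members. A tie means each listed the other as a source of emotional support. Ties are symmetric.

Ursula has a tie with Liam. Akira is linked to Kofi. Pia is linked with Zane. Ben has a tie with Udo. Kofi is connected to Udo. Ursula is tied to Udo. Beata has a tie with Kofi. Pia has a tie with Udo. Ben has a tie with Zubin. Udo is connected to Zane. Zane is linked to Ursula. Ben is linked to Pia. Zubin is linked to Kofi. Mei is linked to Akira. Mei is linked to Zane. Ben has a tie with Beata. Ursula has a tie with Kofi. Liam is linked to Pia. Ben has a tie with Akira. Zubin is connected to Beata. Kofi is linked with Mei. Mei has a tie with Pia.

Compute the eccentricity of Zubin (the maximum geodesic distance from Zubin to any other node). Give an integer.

3

Distances from Zubin: Akira:2, Beata:1, Ben:1, Kofi:1, Liam:3, Mei:2, Pia:2, Udo:2, Ursula:2, Zane:3.
The largest is 3 (to Zane and Liam), so the eccentricity of Zubin is 3.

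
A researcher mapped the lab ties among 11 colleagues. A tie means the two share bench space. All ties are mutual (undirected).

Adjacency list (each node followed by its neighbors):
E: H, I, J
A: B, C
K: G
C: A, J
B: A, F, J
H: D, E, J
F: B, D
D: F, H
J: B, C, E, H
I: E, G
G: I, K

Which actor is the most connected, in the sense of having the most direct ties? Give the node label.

Degrees — A:2, B:3, C:2, D:2, E:3, F:2, G:2, H:3, I:2, J:4, K:1.
The maximum is 4, attained only by J.

J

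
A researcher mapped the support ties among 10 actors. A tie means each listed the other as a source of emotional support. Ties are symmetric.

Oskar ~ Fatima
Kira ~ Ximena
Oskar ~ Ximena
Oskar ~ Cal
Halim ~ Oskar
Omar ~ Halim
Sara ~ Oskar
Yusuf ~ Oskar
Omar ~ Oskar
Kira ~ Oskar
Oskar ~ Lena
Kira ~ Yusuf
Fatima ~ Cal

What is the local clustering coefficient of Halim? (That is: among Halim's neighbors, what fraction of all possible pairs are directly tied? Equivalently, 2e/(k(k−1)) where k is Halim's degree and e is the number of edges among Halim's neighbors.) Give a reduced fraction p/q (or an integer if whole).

Halim's neighbors: Omar and Oskar (k = 2).
Possible neighbor pairs: C(2,2) = 1. Edges among them: Omar–Oskar → e = 1.
Clustering(Halim) = 1/1.

1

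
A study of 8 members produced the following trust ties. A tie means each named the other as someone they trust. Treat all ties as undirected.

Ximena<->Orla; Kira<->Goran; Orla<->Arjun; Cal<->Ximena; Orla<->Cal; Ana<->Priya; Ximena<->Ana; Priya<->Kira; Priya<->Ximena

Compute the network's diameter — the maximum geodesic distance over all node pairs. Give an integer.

Eccentricity of each node (its greatest distance to any other): Ana:3, Arjun:5, Cal:4, Goran:5, Kira:4, Orla:4, Priya:3, Ximena:3.
The maximum eccentricity is 5, realized for instance by the pair Goran–Arjun via Goran – Kira – Priya – Ximena – Orla – Arjun. So the diameter is 5.

5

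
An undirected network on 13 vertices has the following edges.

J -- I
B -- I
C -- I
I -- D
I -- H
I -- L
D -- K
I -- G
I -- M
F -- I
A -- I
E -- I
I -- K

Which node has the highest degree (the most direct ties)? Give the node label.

I

Degrees — A:1, B:1, C:1, D:2, E:1, F:1, G:1, H:1, I:12, J:1, K:2, L:1, M:1.
The maximum is 12, attained only by I.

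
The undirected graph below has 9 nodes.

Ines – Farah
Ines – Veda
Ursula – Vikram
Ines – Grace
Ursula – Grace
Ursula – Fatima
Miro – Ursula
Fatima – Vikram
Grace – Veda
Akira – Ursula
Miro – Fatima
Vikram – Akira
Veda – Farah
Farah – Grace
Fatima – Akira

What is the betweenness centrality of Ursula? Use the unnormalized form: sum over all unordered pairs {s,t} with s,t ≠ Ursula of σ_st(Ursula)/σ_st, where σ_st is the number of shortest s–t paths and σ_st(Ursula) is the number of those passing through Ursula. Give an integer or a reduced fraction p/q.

17

Pairs whose geodesics pass through Ursula — Ines–Vikram: 1; Ines–Fatima: 1; Ines–Miro: 1; Ines–Akira: 1; Veda–Vikram: 1; Veda–Fatima: 1; Veda–Miro: 1; Veda–Akira: 1; Farah–Vikram: 1; Farah–Fatima: 1; Farah–Miro: 1; Farah–Akira: 1; Grace–Vikram: 1; Grace–Fatima: 1 … (+4 more pairs).
All other pairs contribute 0.
Summing the contributions gives betweenness(Ursula) = 17.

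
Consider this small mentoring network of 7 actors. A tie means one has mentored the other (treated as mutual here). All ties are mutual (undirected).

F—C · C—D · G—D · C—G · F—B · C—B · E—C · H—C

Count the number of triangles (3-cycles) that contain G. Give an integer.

G's neighbors: C and D.
Neighbor pairs that are themselves tied: G–C–D. Each forms one triangle with G, for 1 in total.

1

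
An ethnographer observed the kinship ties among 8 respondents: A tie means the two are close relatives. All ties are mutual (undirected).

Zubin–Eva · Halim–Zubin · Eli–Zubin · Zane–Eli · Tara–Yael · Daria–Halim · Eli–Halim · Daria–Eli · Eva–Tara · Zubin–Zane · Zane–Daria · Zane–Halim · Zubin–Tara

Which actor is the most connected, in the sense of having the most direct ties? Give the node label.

Zubin

Degrees — Daria:3, Eli:4, Eva:2, Halim:4, Tara:3, Yael:1, Zane:4, Zubin:5.
The maximum is 5, attained only by Zubin.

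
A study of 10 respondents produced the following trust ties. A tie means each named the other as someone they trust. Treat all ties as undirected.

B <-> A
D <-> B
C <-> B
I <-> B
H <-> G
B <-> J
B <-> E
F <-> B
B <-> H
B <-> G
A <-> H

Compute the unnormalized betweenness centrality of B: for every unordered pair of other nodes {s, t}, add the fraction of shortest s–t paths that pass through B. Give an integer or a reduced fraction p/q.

67/2

Pairs whose geodesics pass through B — G–D: 1; G–F: 1; G–J: 1; G–I: 1; G–E: 1; G–A: 1/2; G–C: 1; D–F: 1; D–J: 1; D–I: 1; D–E: 1; D–A: 1; D–C: 1; D–H: 1 … (+20 more pairs).
All other pairs contribute 0.
Summing the contributions gives betweenness(B) = 67/2.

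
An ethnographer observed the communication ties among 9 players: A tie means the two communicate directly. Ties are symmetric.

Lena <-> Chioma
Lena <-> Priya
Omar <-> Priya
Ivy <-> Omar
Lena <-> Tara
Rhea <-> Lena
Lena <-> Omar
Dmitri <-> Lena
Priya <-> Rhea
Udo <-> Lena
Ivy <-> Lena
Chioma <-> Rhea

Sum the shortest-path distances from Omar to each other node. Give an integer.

Distances from Omar: Chioma:2, Dmitri:2, Ivy:1, Lena:1, Priya:1, Rhea:2, Tara:2, Udo:2.
Sum = 2 + 2 + 1 + 1 + 1 + 2 + 2 + 2 = 13.

13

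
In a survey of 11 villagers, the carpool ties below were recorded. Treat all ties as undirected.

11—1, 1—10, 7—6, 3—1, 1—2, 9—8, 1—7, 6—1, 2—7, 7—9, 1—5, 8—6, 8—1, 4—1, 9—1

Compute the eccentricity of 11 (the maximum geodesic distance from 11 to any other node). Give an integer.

2

Distances from 11: 1:1, 2:2, 3:2, 4:2, 5:2, 6:2, 7:2, 8:2, 9:2, 10:2.
The largest is 2 (to 5, 9, 4, 7, 2, 10, 6, 8, and 3), so the eccentricity of 11 is 2.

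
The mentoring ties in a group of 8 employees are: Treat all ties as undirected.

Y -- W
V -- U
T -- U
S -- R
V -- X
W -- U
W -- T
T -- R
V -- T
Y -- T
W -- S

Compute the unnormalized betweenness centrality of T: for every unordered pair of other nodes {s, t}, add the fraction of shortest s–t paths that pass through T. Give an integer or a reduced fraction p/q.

Pairs whose geodesics pass through T — U–Y: 1/2; U–R: 1; V–W: 1/2; V–S: 2/3; V–Y: 1; V–R: 1; W–R: 1/2; W–X: 1/2; S–X: 2/3; Y–R: 1; Y–X: 1; R–X: 1.
All other pairs contribute 0.
Summing the contributions gives betweenness(T) = 28/3.

28/3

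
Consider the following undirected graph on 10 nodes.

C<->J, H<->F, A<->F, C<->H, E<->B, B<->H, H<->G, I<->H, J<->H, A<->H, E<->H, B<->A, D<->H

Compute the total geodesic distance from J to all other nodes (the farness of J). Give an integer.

Distances from J: A:2, B:2, C:1, D:2, E:2, F:2, G:2, H:1, I:2.
Sum = 2 + 2 + 1 + 2 + 2 + 2 + 2 + 1 + 2 = 16.

16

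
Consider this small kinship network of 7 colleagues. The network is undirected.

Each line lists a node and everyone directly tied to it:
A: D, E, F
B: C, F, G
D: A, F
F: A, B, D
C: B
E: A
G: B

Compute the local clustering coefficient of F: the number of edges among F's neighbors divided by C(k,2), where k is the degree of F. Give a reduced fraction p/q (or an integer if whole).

1/3

F's neighbors: A, B, and D (k = 3).
Possible neighbor pairs: C(3,2) = 3. Edges among them: A–D → e = 1.
Clustering(F) = 1/3.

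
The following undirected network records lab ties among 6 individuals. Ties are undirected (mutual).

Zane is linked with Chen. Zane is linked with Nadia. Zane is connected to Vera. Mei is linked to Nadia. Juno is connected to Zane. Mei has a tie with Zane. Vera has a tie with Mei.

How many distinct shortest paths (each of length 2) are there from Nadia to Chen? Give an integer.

The shortest distance is 2, and the only length-2 path is Nadia–Zane–Chen. So there is exactly 1 shortest path.

1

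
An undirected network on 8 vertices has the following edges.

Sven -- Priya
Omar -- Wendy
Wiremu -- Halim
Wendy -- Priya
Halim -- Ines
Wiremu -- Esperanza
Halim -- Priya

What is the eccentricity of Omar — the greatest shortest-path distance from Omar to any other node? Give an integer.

Distances from Omar: Esperanza:5, Halim:3, Ines:4, Priya:2, Sven:3, Wendy:1, Wiremu:4.
The largest is 5 (to Esperanza), so the eccentricity of Omar is 5.

5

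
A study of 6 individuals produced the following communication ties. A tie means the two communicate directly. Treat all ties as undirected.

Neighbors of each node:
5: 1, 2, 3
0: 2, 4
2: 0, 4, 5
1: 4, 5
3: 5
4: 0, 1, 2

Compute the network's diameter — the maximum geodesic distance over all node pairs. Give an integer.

Eccentricity of each node (its greatest distance to any other): 0:3, 1:2, 2:2, 3:3, 4:3, 5:2.
The maximum eccentricity is 3, realized for instance by the pair 0–3 via 0 – 2 – 5 – 3. So the diameter is 3.

3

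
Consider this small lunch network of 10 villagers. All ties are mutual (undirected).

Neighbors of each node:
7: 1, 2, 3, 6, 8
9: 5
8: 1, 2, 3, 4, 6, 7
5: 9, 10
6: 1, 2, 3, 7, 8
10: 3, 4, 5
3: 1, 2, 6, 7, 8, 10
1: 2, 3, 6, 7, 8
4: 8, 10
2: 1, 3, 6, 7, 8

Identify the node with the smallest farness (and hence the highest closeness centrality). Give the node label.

3

Farness (sum of distances to all others) for each node — 1:16, 2:16, 3:13, 4:17, 5:21, 6:16, 7:16, 8:15, 9:29, 10:15.
The smallest farness is 13, for 3, so 3 has the highest closeness.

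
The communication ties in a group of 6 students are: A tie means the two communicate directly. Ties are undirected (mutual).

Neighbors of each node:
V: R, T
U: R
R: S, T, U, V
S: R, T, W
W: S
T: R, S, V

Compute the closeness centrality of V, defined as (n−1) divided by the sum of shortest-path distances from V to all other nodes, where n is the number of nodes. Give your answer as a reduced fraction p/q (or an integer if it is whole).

5/9

Distances from V: R:1, S:2, T:1, U:2, W:3. Sum = 9.
n = 6, so closeness = 5/9.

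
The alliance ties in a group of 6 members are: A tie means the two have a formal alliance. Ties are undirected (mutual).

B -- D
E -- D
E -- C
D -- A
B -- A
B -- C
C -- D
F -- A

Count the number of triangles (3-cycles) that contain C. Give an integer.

2

C's neighbors: B, D, and E.
Neighbor pairs that are themselves tied: C–B–D; C–D–E. Each forms one triangle with C, for 2 in total.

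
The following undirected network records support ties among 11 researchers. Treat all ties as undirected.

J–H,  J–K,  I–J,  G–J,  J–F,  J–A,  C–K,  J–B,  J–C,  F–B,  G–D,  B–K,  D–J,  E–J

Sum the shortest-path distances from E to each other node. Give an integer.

Distances from E: A:2, B:2, C:2, D:2, F:2, G:2, H:2, I:2, J:1, K:2.
Sum = 2 + 2 + 2 + 2 + 2 + 2 + 2 + 2 + 1 + 2 = 19.

19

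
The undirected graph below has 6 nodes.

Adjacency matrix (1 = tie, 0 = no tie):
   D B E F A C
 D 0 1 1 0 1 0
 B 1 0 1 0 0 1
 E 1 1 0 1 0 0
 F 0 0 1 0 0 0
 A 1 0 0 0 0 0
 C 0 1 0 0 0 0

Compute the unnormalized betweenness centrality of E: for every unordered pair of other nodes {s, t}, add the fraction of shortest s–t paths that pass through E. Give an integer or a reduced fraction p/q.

Pairs whose geodesics pass through E — D–F: 1; B–F: 1; F–A: 1; F–C: 1.
All other pairs contribute 0.
Summing the contributions gives betweenness(E) = 4.

4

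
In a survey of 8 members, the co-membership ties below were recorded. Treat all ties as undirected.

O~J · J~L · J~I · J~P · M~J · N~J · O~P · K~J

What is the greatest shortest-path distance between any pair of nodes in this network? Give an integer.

2

Eccentricity of each node (its greatest distance to any other): I:2, J:1, K:2, L:2, M:2, N:2, O:2, P:2.
The maximum eccentricity is 2, realized for instance by the pair P–M via P – J – M. So the diameter is 2.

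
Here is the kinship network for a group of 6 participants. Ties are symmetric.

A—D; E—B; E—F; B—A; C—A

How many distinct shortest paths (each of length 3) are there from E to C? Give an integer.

The shortest distance is 3, and the only length-3 path is E–B–A–C. So there is exactly 1 shortest path.

1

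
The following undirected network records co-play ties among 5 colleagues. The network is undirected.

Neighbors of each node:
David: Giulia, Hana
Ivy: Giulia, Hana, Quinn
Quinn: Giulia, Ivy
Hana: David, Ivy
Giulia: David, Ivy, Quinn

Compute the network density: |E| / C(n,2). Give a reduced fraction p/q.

There are 6 edges and 5 nodes, so the maximum possible is C(5,2) = 10.
Density = 6/10 = 3/5.

3/5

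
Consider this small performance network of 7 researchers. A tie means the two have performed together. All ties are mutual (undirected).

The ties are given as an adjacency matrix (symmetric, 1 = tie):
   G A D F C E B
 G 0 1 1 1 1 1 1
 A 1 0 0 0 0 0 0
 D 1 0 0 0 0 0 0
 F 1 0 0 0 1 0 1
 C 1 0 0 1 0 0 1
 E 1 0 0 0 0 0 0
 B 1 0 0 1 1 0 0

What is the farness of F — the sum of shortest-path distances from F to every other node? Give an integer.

Distances from F: A:2, B:1, C:1, D:2, E:2, G:1.
Sum = 2 + 1 + 1 + 2 + 2 + 1 = 9.

9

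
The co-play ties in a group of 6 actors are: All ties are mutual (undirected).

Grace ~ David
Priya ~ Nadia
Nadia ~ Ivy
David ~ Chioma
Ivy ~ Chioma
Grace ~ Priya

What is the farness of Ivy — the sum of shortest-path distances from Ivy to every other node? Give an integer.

Distances from Ivy: Chioma:1, David:2, Grace:3, Nadia:1, Priya:2.
Sum = 1 + 2 + 3 + 1 + 2 = 9.

9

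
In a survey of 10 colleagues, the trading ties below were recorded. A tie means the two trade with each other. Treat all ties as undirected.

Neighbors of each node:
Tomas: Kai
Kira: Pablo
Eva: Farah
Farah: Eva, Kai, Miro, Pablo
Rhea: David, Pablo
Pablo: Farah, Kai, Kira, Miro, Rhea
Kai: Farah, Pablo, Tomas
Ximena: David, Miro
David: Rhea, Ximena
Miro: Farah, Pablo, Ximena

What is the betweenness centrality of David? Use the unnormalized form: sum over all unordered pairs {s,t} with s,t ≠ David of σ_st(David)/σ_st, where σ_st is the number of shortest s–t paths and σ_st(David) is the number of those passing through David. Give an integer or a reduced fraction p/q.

1

Pairs whose geodesics pass through David — Ximena–Rhea: 1.
All other pairs contribute 0.
Summing the contributions gives betweenness(David) = 1.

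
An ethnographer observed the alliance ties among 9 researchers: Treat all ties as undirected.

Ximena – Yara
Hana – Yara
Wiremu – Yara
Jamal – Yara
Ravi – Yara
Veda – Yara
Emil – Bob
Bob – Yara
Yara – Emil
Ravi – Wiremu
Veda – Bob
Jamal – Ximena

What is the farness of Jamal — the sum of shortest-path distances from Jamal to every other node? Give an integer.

14

Distances from Jamal: Bob:2, Emil:2, Hana:2, Ravi:2, Veda:2, Wiremu:2, Ximena:1, Yara:1.
Sum = 2 + 2 + 2 + 2 + 2 + 2 + 1 + 1 = 14.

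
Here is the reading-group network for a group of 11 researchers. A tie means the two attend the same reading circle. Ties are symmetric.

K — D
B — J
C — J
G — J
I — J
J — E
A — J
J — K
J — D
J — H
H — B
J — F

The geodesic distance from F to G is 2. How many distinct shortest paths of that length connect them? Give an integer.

1

The shortest distance is 2, and the only length-2 path is F–J–G. So there is exactly 1 shortest path.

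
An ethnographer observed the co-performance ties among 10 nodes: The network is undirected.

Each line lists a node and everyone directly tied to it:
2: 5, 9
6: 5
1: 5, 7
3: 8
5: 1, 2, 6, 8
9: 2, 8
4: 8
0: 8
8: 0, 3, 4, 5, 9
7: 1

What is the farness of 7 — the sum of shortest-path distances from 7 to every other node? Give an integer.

Distances from 7: 0:4, 1:1, 2:3, 3:4, 4:4, 5:2, 6:3, 8:3, 9:4.
Sum = 4 + 1 + 3 + 4 + 4 + 2 + 3 + 3 + 4 = 28.

28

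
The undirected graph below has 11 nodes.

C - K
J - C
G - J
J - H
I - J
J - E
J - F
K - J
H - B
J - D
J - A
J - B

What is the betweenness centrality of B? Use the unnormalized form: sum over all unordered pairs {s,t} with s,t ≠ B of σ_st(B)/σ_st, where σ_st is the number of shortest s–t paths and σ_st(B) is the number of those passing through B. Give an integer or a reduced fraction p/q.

0

No shortest path between any pair of other nodes passes through B.
Summing the contributions gives betweenness(B) = 0.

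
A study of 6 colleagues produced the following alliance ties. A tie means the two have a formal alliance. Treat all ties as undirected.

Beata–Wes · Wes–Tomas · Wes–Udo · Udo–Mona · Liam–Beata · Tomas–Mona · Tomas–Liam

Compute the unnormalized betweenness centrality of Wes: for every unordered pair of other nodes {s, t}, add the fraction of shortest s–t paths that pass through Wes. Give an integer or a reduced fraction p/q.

10/3

Pairs whose geodesics pass through Wes — Beata–Udo: 1; Beata–Mona: 2/3; Beata–Tomas: 1/2; Udo–Tomas: 1/2; Udo–Liam: 2/3.
All other pairs contribute 0.
Summing the contributions gives betweenness(Wes) = 10/3.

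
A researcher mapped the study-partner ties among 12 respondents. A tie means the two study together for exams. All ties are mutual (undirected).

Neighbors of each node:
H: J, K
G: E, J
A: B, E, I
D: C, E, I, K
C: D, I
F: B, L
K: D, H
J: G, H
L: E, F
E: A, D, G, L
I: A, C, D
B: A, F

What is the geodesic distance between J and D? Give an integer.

3

One shortest route is J – G – E – D, which uses 3 edges, and at distance 2 from J we only reach {E, K}, which does not include D. So d(J,D) = 3.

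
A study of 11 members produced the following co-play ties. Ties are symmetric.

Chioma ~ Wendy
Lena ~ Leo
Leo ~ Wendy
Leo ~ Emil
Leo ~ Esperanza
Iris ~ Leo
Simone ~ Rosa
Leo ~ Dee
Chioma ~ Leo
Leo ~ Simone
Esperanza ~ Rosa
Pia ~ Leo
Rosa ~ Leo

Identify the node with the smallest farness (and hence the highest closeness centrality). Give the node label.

Farness (sum of distances to all others) for each node — Chioma:18, Dee:19, Emil:19, Esperanza:18, Iris:19, Lena:19, Leo:10, Pia:19, Rosa:17, Simone:18, Wendy:18.
The smallest farness is 10, for Leo, so Leo has the highest closeness.

Leo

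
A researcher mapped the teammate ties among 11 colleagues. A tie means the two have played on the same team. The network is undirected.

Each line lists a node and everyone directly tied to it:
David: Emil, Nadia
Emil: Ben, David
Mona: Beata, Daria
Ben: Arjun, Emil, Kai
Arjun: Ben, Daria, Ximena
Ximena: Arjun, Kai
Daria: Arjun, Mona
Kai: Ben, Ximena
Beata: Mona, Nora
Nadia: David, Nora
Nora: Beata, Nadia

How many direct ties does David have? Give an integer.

2

David is directly tied to Emil and Nadia. That is 2 neighbors, so the degree of David is 2.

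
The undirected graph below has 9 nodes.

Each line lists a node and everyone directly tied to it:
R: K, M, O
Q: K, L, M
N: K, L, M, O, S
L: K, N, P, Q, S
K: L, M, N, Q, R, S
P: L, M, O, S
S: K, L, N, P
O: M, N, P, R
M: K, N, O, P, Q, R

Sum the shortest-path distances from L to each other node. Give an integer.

Distances from L: K:1, M:2, N:1, O:2, P:1, Q:1, R:2, S:1.
Sum = 1 + 2 + 1 + 2 + 1 + 1 + 2 + 1 = 11.

11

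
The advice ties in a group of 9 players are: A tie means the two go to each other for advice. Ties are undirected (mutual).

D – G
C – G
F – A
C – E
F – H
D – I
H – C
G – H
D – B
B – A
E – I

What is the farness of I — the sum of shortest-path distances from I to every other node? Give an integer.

Distances from I: A:3, B:2, C:2, D:1, E:1, F:4, G:2, H:3.
Sum = 3 + 2 + 2 + 1 + 1 + 4 + 2 + 3 = 18.

18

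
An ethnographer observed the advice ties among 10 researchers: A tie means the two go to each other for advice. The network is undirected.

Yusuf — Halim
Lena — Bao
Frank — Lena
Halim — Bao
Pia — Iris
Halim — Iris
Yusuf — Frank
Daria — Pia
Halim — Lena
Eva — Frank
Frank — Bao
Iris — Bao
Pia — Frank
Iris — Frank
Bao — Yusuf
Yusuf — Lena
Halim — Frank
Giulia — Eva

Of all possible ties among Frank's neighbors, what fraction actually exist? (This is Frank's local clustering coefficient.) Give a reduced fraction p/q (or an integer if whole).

3/7

Frank's neighbors: Bao, Eva, Halim, Iris, Lena, Pia, and Yusuf (k = 7).
Possible neighbor pairs: C(7,2) = 21. Edges among them: Bao–Halim, Bao–Iris, Bao–Lena, Bao–Yusuf, Halim–Iris, Halim–Lena, Halim–Yusuf, Iris–Pia, Lena–Yusuf → e = 9.
Clustering(Frank) = 9/21 = 3/7.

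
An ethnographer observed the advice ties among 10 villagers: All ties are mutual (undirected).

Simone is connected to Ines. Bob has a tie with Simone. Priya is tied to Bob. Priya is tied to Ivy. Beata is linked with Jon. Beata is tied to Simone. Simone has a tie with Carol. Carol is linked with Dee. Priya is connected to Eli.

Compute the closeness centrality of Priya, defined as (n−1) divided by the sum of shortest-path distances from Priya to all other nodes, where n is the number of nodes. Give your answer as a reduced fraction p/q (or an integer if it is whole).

Distances from Priya: Beata:3, Bob:1, Carol:3, Dee:4, Eli:1, Ines:3, Ivy:1, Jon:4, Simone:2. Sum = 22.
n = 10, so closeness = 9/22.

9/22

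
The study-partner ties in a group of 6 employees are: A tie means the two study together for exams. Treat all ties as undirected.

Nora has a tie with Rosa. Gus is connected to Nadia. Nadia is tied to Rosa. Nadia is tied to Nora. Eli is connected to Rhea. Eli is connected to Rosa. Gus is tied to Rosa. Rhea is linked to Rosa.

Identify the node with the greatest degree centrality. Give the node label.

Rosa

Degrees — Eli:2, Gus:2, Nadia:3, Nora:2, Rhea:2, Rosa:5.
The maximum is 5, attained only by Rosa.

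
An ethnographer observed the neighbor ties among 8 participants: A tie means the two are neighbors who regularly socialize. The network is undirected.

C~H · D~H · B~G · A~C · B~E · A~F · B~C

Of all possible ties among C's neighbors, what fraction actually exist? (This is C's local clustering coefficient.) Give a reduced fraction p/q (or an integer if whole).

C's neighbors: A, B, and H (k = 3).
Possible neighbor pairs: C(3,2) = 3. Edges among them: none → e = 0.
Clustering(C) = 0/3 = 0.

0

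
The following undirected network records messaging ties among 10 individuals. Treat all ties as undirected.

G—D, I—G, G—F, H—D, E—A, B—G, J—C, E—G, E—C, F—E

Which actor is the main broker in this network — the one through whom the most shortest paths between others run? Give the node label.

Unnormalized betweenness of each node: A:0, B:0, C:8, D:8, E:20, F:0, G:25, H:0, I:0, J:0.
G has the largest value, 25, making it the main broker — the node through which the most shortest paths run.

G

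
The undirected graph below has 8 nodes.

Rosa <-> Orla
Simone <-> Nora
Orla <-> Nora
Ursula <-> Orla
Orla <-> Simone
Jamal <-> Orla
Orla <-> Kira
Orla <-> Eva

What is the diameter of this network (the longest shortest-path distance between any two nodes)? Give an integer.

2

Eccentricity of each node (its greatest distance to any other): Eva:2, Jamal:2, Kira:2, Nora:2, Orla:1, Rosa:2, Simone:2, Ursula:2.
The maximum eccentricity is 2, realized for instance by the pair Simone–Rosa via Simone – Orla – Rosa. So the diameter is 2.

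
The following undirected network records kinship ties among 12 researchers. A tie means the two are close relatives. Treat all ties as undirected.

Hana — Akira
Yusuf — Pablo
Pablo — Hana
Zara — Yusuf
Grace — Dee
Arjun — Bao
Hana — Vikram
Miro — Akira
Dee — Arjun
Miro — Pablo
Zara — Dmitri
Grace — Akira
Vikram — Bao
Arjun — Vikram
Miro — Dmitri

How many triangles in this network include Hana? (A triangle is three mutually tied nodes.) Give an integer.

Hana's neighbors are Akira, Pablo, and Vikram, but none of them are tied to each other, so no triangle contains Hana.

0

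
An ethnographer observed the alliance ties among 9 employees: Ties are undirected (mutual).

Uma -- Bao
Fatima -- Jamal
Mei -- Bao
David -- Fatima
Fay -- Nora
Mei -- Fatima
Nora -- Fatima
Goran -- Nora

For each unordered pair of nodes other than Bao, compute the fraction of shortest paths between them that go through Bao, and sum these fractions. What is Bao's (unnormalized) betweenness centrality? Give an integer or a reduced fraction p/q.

Pairs whose geodesics pass through Bao — Jamal–Uma: 1; David–Uma: 1; Uma–Fatima: 1; Uma–Fay: 1; Uma–Goran: 1; Uma–Nora: 1; Uma–Mei: 1.
All other pairs contribute 0.
Summing the contributions gives betweenness(Bao) = 7.

7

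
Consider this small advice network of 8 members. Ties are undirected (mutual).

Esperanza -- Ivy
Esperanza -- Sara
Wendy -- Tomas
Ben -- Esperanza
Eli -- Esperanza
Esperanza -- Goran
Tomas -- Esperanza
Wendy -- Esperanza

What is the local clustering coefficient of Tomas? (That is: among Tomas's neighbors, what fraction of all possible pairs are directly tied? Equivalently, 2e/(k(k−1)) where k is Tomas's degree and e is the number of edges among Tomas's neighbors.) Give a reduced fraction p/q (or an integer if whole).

1

Tomas's neighbors: Esperanza and Wendy (k = 2).
Possible neighbor pairs: C(2,2) = 1. Edges among them: Esperanza–Wendy → e = 1.
Clustering(Tomas) = 1/1.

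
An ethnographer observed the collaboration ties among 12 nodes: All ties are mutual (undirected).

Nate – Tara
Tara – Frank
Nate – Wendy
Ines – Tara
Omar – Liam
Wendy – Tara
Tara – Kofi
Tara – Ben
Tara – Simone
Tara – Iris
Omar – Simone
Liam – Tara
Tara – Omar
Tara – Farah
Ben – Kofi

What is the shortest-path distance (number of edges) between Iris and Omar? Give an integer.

2

One shortest route is Iris – Tara – Omar, which uses 2 edges, and Iris and Omar are not directly tied, so nothing shorter exists. So d(Iris,Omar) = 2.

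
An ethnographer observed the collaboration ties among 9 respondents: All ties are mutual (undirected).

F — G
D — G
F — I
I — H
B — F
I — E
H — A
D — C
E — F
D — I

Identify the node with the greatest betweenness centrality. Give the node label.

I

Unnormalized betweenness of each node: A:0, B:0, C:0, D:17/2, E:0, F:19/2, G:2, H:7, I:16.
I has the largest value, 16, making it the main broker — the node through which the most shortest paths run.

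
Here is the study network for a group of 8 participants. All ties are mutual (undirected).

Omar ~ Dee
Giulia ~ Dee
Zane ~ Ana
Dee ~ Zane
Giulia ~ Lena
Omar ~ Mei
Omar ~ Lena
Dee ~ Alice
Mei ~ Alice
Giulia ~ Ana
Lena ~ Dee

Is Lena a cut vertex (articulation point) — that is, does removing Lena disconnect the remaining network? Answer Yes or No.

No

Even without Lena, every remaining node can still reach every other (the residual graph is connected), so Lena is not a cut vertex.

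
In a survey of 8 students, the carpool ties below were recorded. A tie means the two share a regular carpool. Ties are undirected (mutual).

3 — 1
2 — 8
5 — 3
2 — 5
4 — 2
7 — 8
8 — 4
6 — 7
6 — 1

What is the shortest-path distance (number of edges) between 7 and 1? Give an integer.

2

One shortest route is 7 – 6 – 1, which uses 2 edges, and 7 and 1 are not directly tied, so nothing shorter exists. So d(7,1) = 2.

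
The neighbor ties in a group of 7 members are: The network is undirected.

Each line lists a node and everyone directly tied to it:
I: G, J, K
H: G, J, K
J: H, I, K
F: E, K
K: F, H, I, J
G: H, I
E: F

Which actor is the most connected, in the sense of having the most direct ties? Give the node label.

K

Degrees — E:1, F:2, G:2, H:3, I:3, J:3, K:4.
The maximum is 4, attained only by K.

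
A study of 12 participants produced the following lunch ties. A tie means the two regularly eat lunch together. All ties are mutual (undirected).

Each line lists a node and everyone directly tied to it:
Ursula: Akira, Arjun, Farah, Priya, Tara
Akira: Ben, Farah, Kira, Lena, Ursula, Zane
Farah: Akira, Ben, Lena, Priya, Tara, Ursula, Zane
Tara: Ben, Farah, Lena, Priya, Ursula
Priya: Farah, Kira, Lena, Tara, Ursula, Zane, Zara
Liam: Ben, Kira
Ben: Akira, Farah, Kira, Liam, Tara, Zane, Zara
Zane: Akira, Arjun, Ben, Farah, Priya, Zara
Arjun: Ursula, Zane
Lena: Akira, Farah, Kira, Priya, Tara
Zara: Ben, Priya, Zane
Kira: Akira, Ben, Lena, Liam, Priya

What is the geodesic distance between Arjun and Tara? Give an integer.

2

One shortest route is Arjun – Ursula – Tara, which uses 2 edges, and Arjun and Tara are not directly tied, so nothing shorter exists. So d(Arjun,Tara) = 2.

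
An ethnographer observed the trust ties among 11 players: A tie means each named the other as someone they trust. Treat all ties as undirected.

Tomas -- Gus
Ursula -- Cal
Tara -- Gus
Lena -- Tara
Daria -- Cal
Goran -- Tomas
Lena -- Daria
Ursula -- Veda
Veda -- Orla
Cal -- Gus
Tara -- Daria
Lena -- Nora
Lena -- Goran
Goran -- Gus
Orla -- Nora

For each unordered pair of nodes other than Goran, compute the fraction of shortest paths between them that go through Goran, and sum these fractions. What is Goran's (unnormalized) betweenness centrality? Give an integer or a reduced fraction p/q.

Pairs whose geodesics pass through Goran — Daria–Tomas: 1/3; Gus–Lena: 1/2; Gus–Nora: 1/2; Gus–Orla: 1/3; Tomas–Lena: 1; Tomas–Nora: 1; Tomas–Orla: 1.
All other pairs contribute 0.
Summing the contributions gives betweenness(Goran) = 14/3.

14/3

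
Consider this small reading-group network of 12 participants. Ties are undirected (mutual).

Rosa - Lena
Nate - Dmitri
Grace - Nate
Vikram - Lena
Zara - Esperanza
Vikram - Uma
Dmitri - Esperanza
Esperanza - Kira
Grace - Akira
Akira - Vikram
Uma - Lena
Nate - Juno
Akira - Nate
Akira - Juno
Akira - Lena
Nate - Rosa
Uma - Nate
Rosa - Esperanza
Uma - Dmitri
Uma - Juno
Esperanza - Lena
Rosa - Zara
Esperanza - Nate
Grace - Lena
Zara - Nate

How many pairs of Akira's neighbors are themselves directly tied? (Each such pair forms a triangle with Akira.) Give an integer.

Akira's neighbors: Grace, Juno, Lena, Nate, and Vikram.
Neighbor pairs that are themselves tied: Akira–Grace–Lena; Akira–Grace–Nate; Akira–Juno–Nate; Akira–Lena–Vikram. Each forms one triangle with Akira, for 4 in total.

4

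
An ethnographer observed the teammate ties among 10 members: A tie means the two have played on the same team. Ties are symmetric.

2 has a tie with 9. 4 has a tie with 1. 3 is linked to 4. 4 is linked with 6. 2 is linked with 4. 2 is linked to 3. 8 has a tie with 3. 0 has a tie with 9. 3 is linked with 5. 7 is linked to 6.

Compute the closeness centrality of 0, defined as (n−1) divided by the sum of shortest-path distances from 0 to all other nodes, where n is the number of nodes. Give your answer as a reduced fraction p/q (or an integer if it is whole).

Distances from 0: 1:4, 2:2, 3:3, 4:3, 5:4, 6:4, 7:5, 8:4, 9:1. Sum = 30.
n = 10, so closeness = 9/30 = 3/10.

3/10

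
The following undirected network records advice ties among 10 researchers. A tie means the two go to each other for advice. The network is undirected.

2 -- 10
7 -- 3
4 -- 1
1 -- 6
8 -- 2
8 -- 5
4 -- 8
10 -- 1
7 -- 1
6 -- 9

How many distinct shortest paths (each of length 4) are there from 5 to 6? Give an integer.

1

The shortest distance is 4, and the only length-4 path is 5–8–4–1–6. So there is exactly 1 shortest path.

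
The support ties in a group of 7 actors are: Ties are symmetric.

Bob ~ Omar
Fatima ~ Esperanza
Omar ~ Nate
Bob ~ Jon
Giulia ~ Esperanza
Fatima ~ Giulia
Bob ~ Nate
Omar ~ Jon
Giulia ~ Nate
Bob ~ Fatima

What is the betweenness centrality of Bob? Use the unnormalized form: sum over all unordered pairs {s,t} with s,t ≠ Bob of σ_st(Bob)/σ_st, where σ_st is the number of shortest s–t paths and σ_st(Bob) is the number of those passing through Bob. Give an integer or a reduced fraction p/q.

31/6

Pairs whose geodesics pass through Bob — Nate–Jon: 1/2; Nate–Fatima: 1/2; Omar–Esperanza: 1/2; Omar–Fatima: 1; Jon–Esperanza: 1; Jon–Giulia: 2/3; Jon–Fatima: 1.
All other pairs contribute 0.
Summing the contributions gives betweenness(Bob) = 31/6.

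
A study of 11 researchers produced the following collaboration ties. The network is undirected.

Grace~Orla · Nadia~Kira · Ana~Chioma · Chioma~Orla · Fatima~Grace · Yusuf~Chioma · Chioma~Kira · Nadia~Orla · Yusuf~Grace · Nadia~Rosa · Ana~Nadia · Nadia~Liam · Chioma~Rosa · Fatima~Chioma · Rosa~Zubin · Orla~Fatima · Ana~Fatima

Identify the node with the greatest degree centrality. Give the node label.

Chioma

Degrees — Ana:3, Chioma:6, Fatima:4, Grace:3, Kira:2, Liam:1, Nadia:5, Orla:4, Rosa:3, Yusuf:2, Zubin:1.
The maximum is 6, attained only by Chioma.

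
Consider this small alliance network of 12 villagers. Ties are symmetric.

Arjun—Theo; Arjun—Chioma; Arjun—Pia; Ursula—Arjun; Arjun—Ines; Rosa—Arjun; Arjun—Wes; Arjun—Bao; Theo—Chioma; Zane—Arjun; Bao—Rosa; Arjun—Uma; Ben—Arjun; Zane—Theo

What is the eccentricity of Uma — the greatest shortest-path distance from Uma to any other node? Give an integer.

Distances from Uma: Arjun:1, Bao:2, Ben:2, Chioma:2, Ines:2, Pia:2, Rosa:2, Theo:2, Ursula:2, Wes:2, Zane:2.
The largest is 2 (to Wes, Ines, Zane, Rosa, Chioma, Theo, Pia, Bao, Ursula, and Ben), so the eccentricity of Uma is 2.

2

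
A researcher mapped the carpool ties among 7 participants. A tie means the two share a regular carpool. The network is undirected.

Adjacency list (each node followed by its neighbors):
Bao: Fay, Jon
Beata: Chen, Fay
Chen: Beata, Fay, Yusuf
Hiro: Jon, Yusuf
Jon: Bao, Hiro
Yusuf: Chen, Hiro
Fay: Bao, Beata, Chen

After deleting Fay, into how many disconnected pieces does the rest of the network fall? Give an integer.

1

Fay's neighbors (Bao, Beata, and Chen) remain reachable from one another through other ties, so the rest of the network stays in one piece.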